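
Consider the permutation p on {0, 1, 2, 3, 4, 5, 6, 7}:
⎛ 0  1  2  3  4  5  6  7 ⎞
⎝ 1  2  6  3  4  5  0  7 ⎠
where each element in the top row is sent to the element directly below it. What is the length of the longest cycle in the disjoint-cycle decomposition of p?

4

Decomposing into disjoint cycles gives (0 1 2 6); the longest has length 4.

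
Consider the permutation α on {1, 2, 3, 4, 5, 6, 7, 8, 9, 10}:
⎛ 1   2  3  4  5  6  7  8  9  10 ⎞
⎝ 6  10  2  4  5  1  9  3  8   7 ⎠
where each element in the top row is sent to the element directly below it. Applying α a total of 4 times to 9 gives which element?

Tracing 9 → 8 → … returns to 9 after 6 steps, so 9 lies in a 6-cycle (2 10 7 9 8 3).
Advancing 4 steps from 9: 9 → 8 → 3 → 2 → 10.

10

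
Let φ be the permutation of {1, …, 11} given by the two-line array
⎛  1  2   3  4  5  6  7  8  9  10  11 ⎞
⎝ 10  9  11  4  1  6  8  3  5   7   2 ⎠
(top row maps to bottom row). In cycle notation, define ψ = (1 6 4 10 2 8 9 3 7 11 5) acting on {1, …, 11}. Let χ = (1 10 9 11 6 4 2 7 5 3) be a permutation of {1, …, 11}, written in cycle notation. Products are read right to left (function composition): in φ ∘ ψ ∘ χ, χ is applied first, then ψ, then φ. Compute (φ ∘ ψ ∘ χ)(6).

Chase 6: χ(6) = 4; ψ(4) = 10; φ(10) = 7. Hence (φ ∘ ψ ∘ χ)(6) = 7.

7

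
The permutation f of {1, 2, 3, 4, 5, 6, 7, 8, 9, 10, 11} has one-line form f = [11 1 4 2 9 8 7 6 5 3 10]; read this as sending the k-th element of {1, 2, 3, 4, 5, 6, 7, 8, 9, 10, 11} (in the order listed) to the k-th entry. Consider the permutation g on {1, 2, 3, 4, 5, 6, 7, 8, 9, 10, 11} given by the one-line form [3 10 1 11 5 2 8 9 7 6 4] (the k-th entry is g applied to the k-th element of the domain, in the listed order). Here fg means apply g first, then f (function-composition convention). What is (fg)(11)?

2

(fg)(11) = f(g(11)). g(11) = 4, then f(4) = 2. So (fg)(11) = 2.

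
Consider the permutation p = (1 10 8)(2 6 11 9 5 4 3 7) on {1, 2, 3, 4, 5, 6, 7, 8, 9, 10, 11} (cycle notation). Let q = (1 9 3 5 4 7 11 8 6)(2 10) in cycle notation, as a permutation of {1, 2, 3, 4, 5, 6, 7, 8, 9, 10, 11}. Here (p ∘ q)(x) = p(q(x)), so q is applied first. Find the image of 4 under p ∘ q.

2

q(4) = 7, then p(7) = 2; composing gives (p ∘ q)(4) = 2.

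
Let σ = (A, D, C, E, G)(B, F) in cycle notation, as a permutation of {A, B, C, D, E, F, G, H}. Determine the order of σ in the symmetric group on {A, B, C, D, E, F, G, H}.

The cycle type of σ is (5, 2, 1).
The order is lcm(5, 2) = 10.

10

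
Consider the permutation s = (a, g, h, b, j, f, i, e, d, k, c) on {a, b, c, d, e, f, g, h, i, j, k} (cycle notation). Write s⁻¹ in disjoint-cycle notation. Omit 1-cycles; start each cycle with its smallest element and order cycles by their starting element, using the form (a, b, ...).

(a, c, k, d, e, i, f, j, b, h, g)

The inverse reverses each cycle.
Reversing each cycle of s and rotating so the smallest element leads gives (a, c, k, d, e, i, f, j, b, h, g).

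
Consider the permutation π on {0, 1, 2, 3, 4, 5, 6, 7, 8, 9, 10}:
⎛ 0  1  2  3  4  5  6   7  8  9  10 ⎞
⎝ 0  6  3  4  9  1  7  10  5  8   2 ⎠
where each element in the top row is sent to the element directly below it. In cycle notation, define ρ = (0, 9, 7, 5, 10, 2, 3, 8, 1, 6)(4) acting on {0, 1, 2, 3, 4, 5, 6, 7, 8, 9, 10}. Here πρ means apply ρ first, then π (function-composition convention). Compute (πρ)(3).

ρ(3) = 8, then π(8) = 5; composing gives (πρ)(3) = 5.

5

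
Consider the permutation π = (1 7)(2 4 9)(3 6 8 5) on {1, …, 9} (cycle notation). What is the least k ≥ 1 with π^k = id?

12

The disjoint cycles have lengths 4, 3, 2.
The order is lcm(4, 3, 2) = 12.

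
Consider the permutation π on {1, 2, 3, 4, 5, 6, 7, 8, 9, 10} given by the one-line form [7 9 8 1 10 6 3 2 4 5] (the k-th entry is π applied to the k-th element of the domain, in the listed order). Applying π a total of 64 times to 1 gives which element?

7

Tracing 1 → 7 → … returns to 1 after 7 steps, so 1 lies in a 7-cycle (1, 7, 3, 8, 2, 9, 4).
Powers repeat with period 7 on this cycle, and 64 mod 7 = 1, so π^64(1) = π^1(1).
Stepping 1 place around the cycle: 1 → 7.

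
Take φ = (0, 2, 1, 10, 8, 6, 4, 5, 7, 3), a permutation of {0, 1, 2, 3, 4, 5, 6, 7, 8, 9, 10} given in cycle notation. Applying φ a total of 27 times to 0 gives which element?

0 lies in the 10-cycle (0, 2, 1, 10, 8, 6, 4, 5, 7, 3).
On a 10-cycle, φ^10 is the identity, so φ^27 = φ^7 there (27 ≡ 7 mod 10).
Advancing 7 steps from 0: 0 → 2 → 1 → 10 → 8 → 6 → 4 → 5.

5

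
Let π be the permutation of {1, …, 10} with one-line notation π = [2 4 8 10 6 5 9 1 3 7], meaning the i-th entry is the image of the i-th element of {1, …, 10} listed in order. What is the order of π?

Decomposing into disjoint cycles gives cycle lengths 8, 2.
Since disjoint cycles commute, ord(π) = lcm(8, 2) = 8.

8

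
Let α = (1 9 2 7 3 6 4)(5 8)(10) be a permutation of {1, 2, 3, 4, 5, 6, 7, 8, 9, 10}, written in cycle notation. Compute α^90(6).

6 lies in the 7-cycle (1 9 2 7 3 6 4).
Powers repeat with period 7 on this cycle, and 90 mod 7 = 6, so α^90(6) = α^6(6).
Advancing 6 steps from 6: 6 → 4 → 1 → 9 → 2 → 7 → 3.

3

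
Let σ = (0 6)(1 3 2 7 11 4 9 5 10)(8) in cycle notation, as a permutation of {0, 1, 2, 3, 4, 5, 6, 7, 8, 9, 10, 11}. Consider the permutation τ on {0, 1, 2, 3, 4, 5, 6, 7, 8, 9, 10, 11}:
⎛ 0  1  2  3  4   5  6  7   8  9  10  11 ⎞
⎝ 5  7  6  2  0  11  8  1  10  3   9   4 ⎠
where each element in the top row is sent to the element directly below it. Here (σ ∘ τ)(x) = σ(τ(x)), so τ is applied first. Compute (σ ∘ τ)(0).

(σ ∘ τ)(0) = σ(τ(0)). τ(0) = 5, then σ(5) = 10. So (σ ∘ τ)(0) = 10.

10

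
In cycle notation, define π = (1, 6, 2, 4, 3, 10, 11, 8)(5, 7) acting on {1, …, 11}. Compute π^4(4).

4 lies in the 8-cycle (1, 6, 2, 4, 3, 10, 11, 8).
Advancing 4 steps from 4: 4 → 3 → 10 → 11 → 8.

8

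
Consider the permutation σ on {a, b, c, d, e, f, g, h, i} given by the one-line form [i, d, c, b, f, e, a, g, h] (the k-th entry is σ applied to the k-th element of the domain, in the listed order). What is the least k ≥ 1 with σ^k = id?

Writing σ as disjoint cycles, the cycle lengths are 4, 2, 2, 1.
The order of σ is the least common multiple of its cycle lengths: lcm(4, 2, 2) = 4.

4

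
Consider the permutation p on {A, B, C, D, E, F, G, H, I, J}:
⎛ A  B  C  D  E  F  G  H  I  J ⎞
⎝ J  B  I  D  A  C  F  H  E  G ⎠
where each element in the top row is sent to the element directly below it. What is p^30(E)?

J

Tracing E → A → … returns to E after 7 steps, so E lies in a 7-cycle (A, J, G, F, C, I, E).
On a 7-cycle, p^7 is the identity, so p^30 = p^2 there (30 ≡ 2 mod 7).
Advancing 2 steps from E: E → A → J.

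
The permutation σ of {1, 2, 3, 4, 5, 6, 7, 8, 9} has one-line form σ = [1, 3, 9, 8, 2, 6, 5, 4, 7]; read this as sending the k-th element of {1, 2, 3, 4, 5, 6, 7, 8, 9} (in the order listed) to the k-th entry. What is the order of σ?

10

Writing σ as disjoint cycles, the cycle lengths are 5, 2, 1, 1.
The order is lcm(5, 2) = 10.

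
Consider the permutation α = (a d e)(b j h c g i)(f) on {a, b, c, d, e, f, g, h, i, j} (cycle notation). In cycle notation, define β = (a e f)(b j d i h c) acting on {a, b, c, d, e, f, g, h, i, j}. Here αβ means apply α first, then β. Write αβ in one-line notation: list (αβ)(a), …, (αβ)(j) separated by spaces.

i d g f e a h b j c

(αβ)(x) = β(α(x)). Computing each image: β(α(a)) = β(d) = i, β(α(b)) = β(j) = d, β(α(c)) = β(g) = g, β(α(d)) = β(e) = f, β(α(e)) = β(a) = e, β(α(f)) = β(f) = a, β(α(g)) = β(i) = h, β(α(h)) = β(c) = b, β(α(i)) = β(b) = j, β(α(j)) = β(h) = c.
Hence αβ = [i d g f e a h b j c].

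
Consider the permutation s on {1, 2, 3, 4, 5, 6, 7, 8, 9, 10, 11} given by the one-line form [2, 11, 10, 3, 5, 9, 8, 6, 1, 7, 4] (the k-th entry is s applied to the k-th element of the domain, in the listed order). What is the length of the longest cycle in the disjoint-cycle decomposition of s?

Decomposing into disjoint cycles gives (1, 2, 11, 4, 3, 10, 7, 8, 6, 9); the longest has length 10.

10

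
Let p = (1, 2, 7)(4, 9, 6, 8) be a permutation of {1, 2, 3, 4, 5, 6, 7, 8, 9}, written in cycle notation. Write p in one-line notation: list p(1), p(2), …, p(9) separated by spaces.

Each element maps to the next entry in its cycle (wrapping to the front): 1→2, 2→7, 3→3, 4→9, 5→5, 6→8, 7→1, 8→4, 9→6.
So the one-line form is 2 7 3 9 5 8 1 4 6.

2 7 3 9 5 8 1 4 6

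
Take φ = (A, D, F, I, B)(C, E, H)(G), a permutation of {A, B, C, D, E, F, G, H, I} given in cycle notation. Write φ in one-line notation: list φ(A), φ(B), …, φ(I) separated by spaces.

Image by image: A↦D, B↦A, C↦E, D↦F, E↦H, F↦I, G↦G, H↦C, I↦B.
So the one-line form is D A E F H I G C B.

D A E F H I G C B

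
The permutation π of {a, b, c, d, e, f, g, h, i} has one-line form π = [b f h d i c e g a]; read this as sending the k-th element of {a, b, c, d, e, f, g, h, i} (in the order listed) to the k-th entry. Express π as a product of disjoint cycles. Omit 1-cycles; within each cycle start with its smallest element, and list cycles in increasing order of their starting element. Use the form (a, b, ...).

(a, b, f, c, h, g, e, i)

From a: a → b → f → c → h → g → e → i → a, closing the cycle (a, b, f, c, h, g, e, i).
Repeating from the next unused element and collecting all non-trivial cycles gives (a, b, f, c, h, g, e, i).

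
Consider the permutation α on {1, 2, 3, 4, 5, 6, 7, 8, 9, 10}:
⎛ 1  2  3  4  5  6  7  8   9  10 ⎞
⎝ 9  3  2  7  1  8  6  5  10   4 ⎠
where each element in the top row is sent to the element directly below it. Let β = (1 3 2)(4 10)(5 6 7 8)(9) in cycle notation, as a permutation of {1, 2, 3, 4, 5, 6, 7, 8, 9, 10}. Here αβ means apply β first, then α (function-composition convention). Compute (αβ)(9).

(αβ)(9) = α(β(9)). β(9) = 9, then α(9) = 10. So (αβ)(9) = 10.

10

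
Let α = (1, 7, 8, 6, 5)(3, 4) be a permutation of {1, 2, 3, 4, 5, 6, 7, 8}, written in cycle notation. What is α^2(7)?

7 lies in the 5-cycle (1, 7, 8, 6, 5).
Advancing 2 steps from 7: 7 → 8 → 6.

6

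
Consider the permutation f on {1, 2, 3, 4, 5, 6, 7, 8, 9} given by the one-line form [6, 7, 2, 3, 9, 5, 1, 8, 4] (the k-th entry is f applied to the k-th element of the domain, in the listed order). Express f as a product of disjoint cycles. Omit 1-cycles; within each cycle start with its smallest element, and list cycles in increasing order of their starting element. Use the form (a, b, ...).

From 1: 1 → 6 → 5 → 9 → 4 → 3 → 2 → 7 → 1, closing the cycle (1, 6, 5, 9, 4, 3, 2, 7).
Repeating from the next unused element and collecting all non-trivial cycles gives (1, 6, 5, 9, 4, 3, 2, 7).

(1, 6, 5, 9, 4, 3, 2, 7)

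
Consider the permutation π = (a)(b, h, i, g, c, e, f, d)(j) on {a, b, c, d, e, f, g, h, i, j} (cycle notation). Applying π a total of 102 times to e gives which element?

g

e lies in the 8-cycle (b, h, i, g, c, e, f, d).
Since the cycle has length 8, π^102 acts on it the same as π^6 (102 mod 8 = 6).
Advancing 6 steps from e: e → f → d → b → h → i → g.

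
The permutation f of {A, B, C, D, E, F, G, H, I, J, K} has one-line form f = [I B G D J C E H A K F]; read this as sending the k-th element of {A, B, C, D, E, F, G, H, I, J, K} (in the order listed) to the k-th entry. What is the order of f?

The disjoint-cycle form of f has cycle lengths 6, 2, 1, 1, 1.
The order of f is the least common multiple of its cycle lengths: lcm(6, 2) = 6.

6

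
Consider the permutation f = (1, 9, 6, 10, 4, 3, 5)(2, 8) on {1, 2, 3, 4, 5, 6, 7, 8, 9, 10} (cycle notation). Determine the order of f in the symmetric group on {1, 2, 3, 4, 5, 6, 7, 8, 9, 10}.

The disjoint cycles have lengths 7, 2, 1.
The order of f is the least common multiple of its cycle lengths: lcm(7, 2) = 14.

14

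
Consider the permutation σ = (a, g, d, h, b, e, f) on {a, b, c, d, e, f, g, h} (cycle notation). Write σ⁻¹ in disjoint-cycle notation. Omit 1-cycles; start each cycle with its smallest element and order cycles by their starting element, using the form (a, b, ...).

Inverting a permutation written in cycle notation just reverses the order within every cycle.
Reversing each cycle of σ and rotating so the smallest element leads gives (a, f, e, b, h, d, g).

(a, f, e, b, h, d, g)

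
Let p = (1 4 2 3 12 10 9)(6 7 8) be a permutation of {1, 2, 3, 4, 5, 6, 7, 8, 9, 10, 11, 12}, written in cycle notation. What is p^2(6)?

6 lies in the 3-cycle (6 7 8).
Advancing 2 steps from 6: 6 → 7 → 8.

8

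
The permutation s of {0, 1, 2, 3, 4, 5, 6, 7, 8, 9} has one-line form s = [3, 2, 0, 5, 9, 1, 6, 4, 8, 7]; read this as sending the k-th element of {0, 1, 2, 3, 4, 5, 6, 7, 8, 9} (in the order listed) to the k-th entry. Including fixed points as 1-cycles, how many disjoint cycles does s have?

The cycle decomposition is (0, 3, 5, 1, 2)(4, 9, 7)(6)(8), which has 4 cycles (counting 1-cycles).

4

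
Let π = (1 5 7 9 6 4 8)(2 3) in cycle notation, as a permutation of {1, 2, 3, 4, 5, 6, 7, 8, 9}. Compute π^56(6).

6 lies in the 7-cycle (1 5 7 9 6 4 8).
Since the cycle has length 7, π^56 acts on it the same as π^0 (56 mod 7 = 0).
So π^56(6) = 6.

6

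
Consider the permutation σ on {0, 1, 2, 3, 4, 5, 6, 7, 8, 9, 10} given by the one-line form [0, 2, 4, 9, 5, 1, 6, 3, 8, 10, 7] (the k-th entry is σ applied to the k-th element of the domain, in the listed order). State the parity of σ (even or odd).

In disjoint-cycle form the cycle lengths are 4, 4, 1, 1, 1.
A cycle of length ℓ contributes ℓ−1 transpositions, so σ is a product of 3 + 3 = 6 transpositions — even.

even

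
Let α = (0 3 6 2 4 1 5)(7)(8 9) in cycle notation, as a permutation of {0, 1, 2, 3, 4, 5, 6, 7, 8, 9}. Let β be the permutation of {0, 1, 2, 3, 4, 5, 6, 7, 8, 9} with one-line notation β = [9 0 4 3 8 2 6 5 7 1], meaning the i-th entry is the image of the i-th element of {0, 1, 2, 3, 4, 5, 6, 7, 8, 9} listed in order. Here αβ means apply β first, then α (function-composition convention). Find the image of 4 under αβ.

β(4) = 8, then α(8) = 9; composing gives (αβ)(4) = 9.

9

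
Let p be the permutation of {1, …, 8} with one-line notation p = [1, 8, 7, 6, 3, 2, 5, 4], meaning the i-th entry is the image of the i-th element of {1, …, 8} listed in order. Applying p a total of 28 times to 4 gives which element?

Tracing 4 → 6 → … returns to 4 after 4 steps, so 4 lies in a 4-cycle (2 8 4 6).
Since the cycle has length 4, p^28 acts on it the same as p^0 (28 mod 4 = 0).
So p^28(4) = 4.

4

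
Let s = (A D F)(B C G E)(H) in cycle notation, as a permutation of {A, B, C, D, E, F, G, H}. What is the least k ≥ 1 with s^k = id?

The disjoint cycles have lengths 4, 3, 1.
The order is lcm(4, 3) = 12.

12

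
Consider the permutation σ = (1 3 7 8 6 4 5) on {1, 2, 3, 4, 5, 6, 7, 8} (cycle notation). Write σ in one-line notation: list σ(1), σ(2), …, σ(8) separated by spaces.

3 2 7 5 1 4 8 6

Each element maps to the next entry in its cycle (wrapping to the front): 1↦3, 2↦2, 3↦7, 4↦5, 5↦1, 6↦4, 7↦8, 8↦6.
So the one-line form is 3 2 7 5 1 4 8 6.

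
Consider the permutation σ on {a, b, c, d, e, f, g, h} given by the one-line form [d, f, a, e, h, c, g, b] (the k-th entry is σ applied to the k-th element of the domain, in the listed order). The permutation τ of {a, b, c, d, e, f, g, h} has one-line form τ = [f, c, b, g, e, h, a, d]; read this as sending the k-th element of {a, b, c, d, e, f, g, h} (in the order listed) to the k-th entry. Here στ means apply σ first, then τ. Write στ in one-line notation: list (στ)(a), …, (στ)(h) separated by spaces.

For each element, apply σ then τ: a → d → g; b → f → h; c → a → f; d → e → e; e → h → d; f → c → b; g → g → a; h → b → c.
So στ in one-line form is g h f e d b a c.

g h f e d b a c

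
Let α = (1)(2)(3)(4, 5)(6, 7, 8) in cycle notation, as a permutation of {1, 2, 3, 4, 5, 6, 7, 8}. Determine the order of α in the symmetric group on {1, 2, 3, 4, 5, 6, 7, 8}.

6

The cycle type of α is (3, 2, 1, 1, 1).
The order of α is the least common multiple of its cycle lengths: lcm(3, 2) = 6.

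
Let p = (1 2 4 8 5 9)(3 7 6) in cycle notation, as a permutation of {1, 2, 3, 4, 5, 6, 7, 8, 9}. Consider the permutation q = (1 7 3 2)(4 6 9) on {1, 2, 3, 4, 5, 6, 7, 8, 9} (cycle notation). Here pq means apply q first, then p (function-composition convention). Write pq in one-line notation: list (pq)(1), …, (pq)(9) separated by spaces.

6 2 4 3 9 1 7 5 8

(pq)(x) = p(q(x)). Computing each image: p(q(1)) = p(7) = 6, p(q(2)) = p(1) = 2, p(q(3)) = p(2) = 4, p(q(4)) = p(6) = 3, p(q(5)) = p(5) = 9, p(q(6)) = p(9) = 1, p(q(7)) = p(3) = 7, p(q(8)) = p(8) = 5, p(q(9)) = p(4) = 8.
Hence pq = [6 2 4 3 9 1 7 5 8].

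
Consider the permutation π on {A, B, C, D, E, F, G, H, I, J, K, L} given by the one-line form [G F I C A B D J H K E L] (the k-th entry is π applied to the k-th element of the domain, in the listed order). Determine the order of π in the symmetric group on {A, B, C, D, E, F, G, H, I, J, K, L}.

The disjoint-cycle form of π has cycle lengths 9, 2, 1.
Since disjoint cycles commute, ord(π) = lcm(9, 2) = 18.

18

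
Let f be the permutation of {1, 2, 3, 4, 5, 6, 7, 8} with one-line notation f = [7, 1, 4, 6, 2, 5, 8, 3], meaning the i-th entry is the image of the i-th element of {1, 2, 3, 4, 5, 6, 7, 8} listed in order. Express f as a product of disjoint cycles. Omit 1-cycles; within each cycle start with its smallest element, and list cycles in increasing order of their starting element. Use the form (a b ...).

Iterating f from 1 gives 1 → 7 → 8 → 3 → 4 → 6 → 5 → 2 → 1; that is the 8-cycle (1 7 8 3 4 6 5 2).
Continuing from each remaining unvisited element yields (1 7 8 3 4 6 5 2).

(1 7 8 3 4 6 5 2)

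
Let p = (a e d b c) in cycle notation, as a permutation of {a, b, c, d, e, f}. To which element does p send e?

Within (a e d b c), e ↦ d.

d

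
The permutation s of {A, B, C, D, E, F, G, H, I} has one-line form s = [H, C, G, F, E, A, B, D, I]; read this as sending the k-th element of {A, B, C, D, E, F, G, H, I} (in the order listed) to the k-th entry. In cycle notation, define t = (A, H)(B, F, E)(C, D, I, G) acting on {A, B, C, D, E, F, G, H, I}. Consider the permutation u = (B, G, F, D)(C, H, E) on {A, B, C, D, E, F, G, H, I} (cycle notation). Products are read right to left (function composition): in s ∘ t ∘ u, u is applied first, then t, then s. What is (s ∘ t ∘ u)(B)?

G

(s ∘ t ∘ u)(B) = s(t(u(B))). u(B) = G, then t(G) = C, then s(C) = G, so the result is G.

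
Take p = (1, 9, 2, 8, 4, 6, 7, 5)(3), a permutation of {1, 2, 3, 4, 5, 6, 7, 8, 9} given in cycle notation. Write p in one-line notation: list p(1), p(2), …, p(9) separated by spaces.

Reading each image from the cycles: 1↦9, 2↦8, 3↦3, 4↦6, 5↦1, 6↦7, 7↦5, 8↦4, 9↦2.
Listing these in domain order gives 9 8 3 6 1 7 5 4 2.

9 8 3 6 1 7 5 4 2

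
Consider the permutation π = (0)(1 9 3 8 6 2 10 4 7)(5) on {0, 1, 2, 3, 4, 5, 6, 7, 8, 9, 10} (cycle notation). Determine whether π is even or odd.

even

The cycle lengths are 9, 1, 1.
A cycle is odd iff its length is even; π has 0 even-length cycles, so sgn(π) = (−1)^0 and π is even.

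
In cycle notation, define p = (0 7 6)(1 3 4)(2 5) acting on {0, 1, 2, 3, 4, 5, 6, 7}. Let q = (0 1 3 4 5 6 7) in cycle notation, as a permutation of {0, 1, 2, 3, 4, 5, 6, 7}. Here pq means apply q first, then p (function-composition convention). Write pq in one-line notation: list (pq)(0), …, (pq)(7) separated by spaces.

(pq)(x) = p(q(x)). Computing each image: p(q(0)) = p(1) = 3, p(q(1)) = p(3) = 4, p(q(2)) = p(2) = 5, p(q(3)) = p(4) = 1, p(q(4)) = p(5) = 2, p(q(5)) = p(6) = 0, p(q(6)) = p(7) = 6, p(q(7)) = p(0) = 7.
Hence pq = [3 4 5 1 2 0 6 7].

3 4 5 1 2 0 6 7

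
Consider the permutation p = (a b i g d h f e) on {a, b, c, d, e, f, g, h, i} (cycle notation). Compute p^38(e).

h

e lies in the 8-cycle (a b i g d h f e).
Since the cycle has length 8, p^38 acts on it the same as p^6 (38 mod 8 = 6).
Stepping 6 places around the cycle: e → a → b → i → g → d → h.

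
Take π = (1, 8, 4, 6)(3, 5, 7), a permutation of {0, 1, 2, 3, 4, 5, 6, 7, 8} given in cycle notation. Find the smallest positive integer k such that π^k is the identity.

The cycle type of π is (4, 3, 1, 1).
The order is lcm(4, 3) = 12.

12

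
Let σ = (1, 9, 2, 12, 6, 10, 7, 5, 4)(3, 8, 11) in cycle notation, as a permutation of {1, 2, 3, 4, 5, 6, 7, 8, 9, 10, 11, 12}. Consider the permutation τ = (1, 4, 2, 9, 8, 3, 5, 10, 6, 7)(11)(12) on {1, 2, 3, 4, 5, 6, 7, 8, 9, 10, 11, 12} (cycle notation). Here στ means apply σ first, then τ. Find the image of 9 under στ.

9

σ(9) = 2, then τ(2) = 9; composing gives (στ)(9) = 9.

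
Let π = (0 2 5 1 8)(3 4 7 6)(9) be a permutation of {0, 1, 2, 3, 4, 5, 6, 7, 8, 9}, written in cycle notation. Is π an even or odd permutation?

The cycle lengths are 5, 4, 1.
A cycle of length ℓ contributes ℓ−1 transpositions, so π is a product of 4 + 3 = 7 transpositions — odd.

odd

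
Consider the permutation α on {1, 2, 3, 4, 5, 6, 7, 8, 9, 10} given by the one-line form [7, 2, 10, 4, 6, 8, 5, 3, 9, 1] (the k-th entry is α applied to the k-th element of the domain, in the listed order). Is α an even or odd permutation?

In disjoint-cycle form the cycle lengths are 7, 1, 1, 1.
A cycle is odd iff its length is even; α has 0 even-length cycles, so sgn(α) = (−1)^0 and α is even.

even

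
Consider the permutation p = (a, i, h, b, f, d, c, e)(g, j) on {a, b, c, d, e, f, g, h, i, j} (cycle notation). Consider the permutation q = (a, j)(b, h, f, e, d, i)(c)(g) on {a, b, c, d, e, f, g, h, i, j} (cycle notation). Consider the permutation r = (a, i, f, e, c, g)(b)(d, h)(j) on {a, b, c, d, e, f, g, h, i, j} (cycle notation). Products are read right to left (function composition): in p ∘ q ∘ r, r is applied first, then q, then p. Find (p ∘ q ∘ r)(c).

j

(p ∘ q ∘ r)(c) = p(q(r(c))). r(c) = g, then q(g) = g, then p(g) = j, so the result is j.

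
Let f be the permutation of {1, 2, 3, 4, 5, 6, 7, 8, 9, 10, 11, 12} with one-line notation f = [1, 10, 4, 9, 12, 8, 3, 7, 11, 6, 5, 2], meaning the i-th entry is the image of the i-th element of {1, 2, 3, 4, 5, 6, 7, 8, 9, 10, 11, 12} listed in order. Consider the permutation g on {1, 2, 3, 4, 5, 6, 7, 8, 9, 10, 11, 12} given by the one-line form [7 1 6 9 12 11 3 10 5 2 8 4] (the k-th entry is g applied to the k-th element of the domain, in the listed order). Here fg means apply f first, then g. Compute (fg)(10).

11

f(10) = 6, then g(6) = 11; composing gives (fg)(10) = 11.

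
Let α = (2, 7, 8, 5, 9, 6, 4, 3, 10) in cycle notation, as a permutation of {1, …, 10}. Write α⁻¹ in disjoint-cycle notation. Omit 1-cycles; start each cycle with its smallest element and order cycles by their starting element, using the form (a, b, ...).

Inverting a permutation written in cycle notation just reverses the order within every cycle.
After reversing and putting each cycle's least element first, α⁻¹ = (2, 10, 3, 4, 6, 9, 5, 8, 7).

(2, 10, 3, 4, 6, 9, 5, 8, 7)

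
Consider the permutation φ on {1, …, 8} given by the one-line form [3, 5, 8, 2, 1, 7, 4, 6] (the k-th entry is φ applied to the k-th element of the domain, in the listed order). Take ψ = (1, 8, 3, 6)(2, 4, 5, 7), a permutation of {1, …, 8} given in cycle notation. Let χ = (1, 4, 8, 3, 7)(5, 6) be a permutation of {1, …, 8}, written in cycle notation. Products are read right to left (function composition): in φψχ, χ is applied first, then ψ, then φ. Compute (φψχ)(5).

(φψχ)(5) = φ(ψ(χ(5))). χ(5) = 6, then ψ(6) = 1, then φ(1) = 3, so the result is 3.

3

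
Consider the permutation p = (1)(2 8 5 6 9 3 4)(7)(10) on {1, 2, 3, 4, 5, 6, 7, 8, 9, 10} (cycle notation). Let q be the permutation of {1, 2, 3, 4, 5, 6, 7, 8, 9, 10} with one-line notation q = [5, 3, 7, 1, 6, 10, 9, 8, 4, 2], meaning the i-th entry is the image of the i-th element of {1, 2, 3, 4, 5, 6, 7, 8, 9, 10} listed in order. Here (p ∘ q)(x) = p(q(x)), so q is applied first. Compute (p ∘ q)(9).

(p ∘ q)(9) = p(q(9)). q(9) = 4, then p(4) = 2. So (p ∘ q)(9) = 2.

2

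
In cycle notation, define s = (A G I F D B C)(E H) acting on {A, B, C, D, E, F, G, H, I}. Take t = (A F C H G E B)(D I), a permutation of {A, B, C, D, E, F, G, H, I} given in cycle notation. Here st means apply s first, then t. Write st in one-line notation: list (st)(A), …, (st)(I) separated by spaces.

For each element, apply s then t: A → G → E; B → C → H; C → A → F; D → B → A; E → H → G; F → D → I; G → I → D; H → E → B; I → F → C.
So st in one-line form is E H F A G I D B C.

E H F A G I D B C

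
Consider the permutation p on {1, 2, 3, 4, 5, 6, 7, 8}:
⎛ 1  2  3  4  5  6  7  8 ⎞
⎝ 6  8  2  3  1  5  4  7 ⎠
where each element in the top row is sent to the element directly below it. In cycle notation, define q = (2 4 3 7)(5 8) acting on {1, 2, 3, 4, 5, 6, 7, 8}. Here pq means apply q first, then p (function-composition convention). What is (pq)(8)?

First apply q: q(8) = 5, then p(5) = 1. Thus (pq)(8) = 1.

1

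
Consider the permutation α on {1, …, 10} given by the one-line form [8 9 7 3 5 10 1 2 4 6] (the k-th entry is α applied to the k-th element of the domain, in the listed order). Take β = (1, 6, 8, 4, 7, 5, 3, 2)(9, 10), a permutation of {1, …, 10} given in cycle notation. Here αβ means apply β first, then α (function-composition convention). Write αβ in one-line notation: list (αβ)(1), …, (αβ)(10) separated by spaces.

10 8 9 1 7 2 5 3 6 4

(αβ)(x) = α(β(x)). Computing each image: α(β(1)) = α(6) = 10, α(β(2)) = α(1) = 8, α(β(3)) = α(2) = 9, α(β(4)) = α(7) = 1, α(β(5)) = α(3) = 7, α(β(6)) = α(8) = 2, α(β(7)) = α(5) = 5, α(β(8)) = α(4) = 3, α(β(9)) = α(10) = 6, α(β(10)) = α(9) = 4.
Hence αβ = [10 8 9 1 7 2 5 3 6 4].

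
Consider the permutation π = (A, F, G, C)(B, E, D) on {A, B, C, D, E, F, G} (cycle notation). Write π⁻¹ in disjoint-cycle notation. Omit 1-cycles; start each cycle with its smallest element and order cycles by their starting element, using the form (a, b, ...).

(A, C, G, F)(B, D, E)

If π sends a → b within a cycle, π⁻¹ sends b → a; equivalently, reverse each cycle.
After reversing and putting each cycle's least element first, π⁻¹ = (A, C, G, F)(B, D, E).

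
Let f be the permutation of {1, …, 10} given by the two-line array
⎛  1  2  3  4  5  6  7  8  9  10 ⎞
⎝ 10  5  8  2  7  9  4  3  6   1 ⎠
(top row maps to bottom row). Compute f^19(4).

7

Tracing 4 → 2 → … returns to 4 after 4 steps, so 4 lies in a 4-cycle (2, 5, 7, 4).
Powers repeat with period 4 on this cycle, and 19 mod 4 = 3, so f^19(4) = f^3(4).
Stepping 3 places around the cycle: 4 → 2 → 5 → 7.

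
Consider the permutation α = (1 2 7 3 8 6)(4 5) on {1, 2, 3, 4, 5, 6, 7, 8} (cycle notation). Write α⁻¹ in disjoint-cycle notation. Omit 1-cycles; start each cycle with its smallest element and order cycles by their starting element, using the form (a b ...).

If α sends a → b within a cycle, α⁻¹ sends b → a; equivalently, reverse each cycle.
After reversing and putting each cycle's least element first, α⁻¹ = (1 6 8 3 7 2)(4 5).

(1 6 8 3 7 2)(4 5)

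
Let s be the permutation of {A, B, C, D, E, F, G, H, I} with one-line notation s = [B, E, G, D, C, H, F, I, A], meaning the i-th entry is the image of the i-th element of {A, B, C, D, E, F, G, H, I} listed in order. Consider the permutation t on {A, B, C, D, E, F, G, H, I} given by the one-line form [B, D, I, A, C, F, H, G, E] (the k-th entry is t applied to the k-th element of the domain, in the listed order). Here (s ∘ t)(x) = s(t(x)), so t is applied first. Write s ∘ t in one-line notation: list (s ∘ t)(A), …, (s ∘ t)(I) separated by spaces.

(s ∘ t)(x) = s(t(x)). Computing each image: s(t(A)) = s(B) = E, s(t(B)) = s(D) = D, s(t(C)) = s(I) = A, s(t(D)) = s(A) = B, s(t(E)) = s(C) = G, s(t(F)) = s(F) = H, s(t(G)) = s(H) = I, s(t(H)) = s(G) = F, s(t(I)) = s(E) = C.
Hence s ∘ t = [E D A B G H I F C].

E D A B G H I F C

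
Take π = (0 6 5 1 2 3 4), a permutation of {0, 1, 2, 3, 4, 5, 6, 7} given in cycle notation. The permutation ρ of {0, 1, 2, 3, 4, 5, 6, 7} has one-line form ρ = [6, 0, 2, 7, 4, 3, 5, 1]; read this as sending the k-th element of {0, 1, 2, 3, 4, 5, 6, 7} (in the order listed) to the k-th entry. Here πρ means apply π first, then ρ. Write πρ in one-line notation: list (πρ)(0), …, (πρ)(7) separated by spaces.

(πρ)(x) = ρ(π(x)). Computing each image: ρ(π(0)) = ρ(6) = 5, ρ(π(1)) = ρ(2) = 2, ρ(π(2)) = ρ(3) = 7, ρ(π(3)) = ρ(4) = 4, ρ(π(4)) = ρ(0) = 6, ρ(π(5)) = ρ(1) = 0, ρ(π(6)) = ρ(5) = 3, ρ(π(7)) = ρ(7) = 1.
Hence πρ = [5 2 7 4 6 0 3 1].

5 2 7 4 6 0 3 1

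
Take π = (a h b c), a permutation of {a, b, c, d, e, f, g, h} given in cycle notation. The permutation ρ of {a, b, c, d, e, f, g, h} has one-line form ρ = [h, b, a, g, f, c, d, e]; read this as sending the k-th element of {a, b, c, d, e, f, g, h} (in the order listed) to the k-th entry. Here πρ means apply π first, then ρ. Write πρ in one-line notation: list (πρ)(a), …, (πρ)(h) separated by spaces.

Chase each element through π then ρ: a → h → e; b → c → a; c → a → h; d → d → g; e → e → f; f → f → c; g → g → d; h → b → b.
Collecting the images, πρ = [e a h g f c d b].

e a h g f c d b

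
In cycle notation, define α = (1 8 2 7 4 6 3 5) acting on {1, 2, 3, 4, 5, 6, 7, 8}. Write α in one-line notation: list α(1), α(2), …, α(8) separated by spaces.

Reading each image from the cycles: 1→8, 2→7, 3→5, 4→6, 5→1, 6→3, 7→4, 8→2.
So the one-line form is 8 7 5 6 1 3 4 2.

8 7 5 6 1 3 4 2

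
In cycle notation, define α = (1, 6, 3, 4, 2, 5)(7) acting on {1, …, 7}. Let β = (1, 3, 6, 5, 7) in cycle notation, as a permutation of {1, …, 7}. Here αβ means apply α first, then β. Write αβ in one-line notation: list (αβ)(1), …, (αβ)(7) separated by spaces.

(αβ)(x) = β(α(x)). Computing each image: β(α(1)) = β(6) = 5, β(α(2)) = β(5) = 7, β(α(3)) = β(4) = 4, β(α(4)) = β(2) = 2, β(α(5)) = β(1) = 3, β(α(6)) = β(3) = 6, β(α(7)) = β(7) = 1.
Hence αβ = [5 7 4 2 3 6 1].

5 7 4 2 3 6 1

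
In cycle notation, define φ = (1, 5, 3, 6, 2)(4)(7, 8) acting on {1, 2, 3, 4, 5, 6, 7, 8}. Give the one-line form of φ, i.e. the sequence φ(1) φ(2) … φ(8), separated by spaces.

Each element maps to the next entry in its cycle (wrapping to the front): 1→5, 2→1, 3→6, 4→4, 5→3, 6→2, 7→8, 8→7.
So the one-line form is 5 1 6 4 3 2 8 7.

5 1 6 4 3 2 8 7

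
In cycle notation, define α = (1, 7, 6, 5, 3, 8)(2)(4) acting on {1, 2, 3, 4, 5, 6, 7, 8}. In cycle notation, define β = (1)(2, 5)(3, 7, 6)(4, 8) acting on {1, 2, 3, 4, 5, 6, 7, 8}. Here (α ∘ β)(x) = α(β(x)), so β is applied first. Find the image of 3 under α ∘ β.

(α ∘ β)(3) = α(β(3)). β(3) = 7, then α(7) = 6. So (α ∘ β)(3) = 6.

6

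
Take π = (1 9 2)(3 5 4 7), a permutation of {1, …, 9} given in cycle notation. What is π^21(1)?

1 lies in the 3-cycle (1 9 2).
On a 3-cycle, π^3 is the identity, so π^21 = π^0 there (21 ≡ 0 mod 3).
So π^21(1) = 1.

1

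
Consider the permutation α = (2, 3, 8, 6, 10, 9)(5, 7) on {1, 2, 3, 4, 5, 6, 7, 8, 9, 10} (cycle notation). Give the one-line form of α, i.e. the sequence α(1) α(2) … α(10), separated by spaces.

Image by image: 1↦1, 2↦3, 3↦8, 4↦4, 5↦7, 6↦10, 7↦5, 8↦6, 9↦2, 10↦9.
Listing these in domain order gives 1 3 8 4 7 10 5 6 2 9.

1 3 8 4 7 10 5 6 2 9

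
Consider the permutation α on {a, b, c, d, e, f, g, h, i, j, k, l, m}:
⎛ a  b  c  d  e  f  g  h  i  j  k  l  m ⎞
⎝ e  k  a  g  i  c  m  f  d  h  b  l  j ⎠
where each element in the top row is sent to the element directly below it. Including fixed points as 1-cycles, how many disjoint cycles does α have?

The cycle decomposition is (a, e, i, d, g, m, j, h, f, c)(b, k)(l), which has 3 cycles (counting 1-cycles).

3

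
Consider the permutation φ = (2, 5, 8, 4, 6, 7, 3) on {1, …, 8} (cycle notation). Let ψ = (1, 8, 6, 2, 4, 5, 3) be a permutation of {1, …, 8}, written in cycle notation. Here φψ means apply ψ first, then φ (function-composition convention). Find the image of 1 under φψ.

First apply ψ: ψ(1) = 8, then φ(8) = 4. Thus (φψ)(1) = 4.

4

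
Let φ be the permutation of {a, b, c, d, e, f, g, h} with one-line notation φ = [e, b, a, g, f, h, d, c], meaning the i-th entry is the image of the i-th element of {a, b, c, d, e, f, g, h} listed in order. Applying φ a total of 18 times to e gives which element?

Tracing e → f → … returns to e after 5 steps, so e lies in a 5-cycle (a, e, f, h, c).
Powers repeat with period 5 on this cycle, and 18 mod 5 = 3, so φ^18(e) = φ^3(e).
Stepping 3 places around the cycle: e → f → h → c.

c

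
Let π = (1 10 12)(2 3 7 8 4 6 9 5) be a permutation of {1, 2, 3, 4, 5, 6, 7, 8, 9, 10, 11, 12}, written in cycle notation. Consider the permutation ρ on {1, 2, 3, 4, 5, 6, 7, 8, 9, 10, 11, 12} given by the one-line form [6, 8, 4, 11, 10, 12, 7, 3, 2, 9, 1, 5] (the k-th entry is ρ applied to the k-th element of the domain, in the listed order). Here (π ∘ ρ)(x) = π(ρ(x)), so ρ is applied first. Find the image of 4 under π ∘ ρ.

11

(π ∘ ρ)(4) = π(ρ(4)). ρ(4) = 11, then π(11) = 11. So (π ∘ ρ)(4) = 11.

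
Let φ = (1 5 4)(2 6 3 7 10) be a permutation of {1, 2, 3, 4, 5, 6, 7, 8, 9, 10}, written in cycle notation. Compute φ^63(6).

10

6 lies in the 5-cycle (2 6 3 7 10).
On a 5-cycle, φ^5 is the identity, so φ^63 = φ^3 there (63 ≡ 3 mod 5).
Advancing 3 steps from 6: 6 → 3 → 7 → 10.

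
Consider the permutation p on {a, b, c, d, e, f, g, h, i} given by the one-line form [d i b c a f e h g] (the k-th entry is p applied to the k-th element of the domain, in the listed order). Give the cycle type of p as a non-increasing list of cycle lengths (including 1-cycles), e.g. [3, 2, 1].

[7, 1, 1]

The disjoint cycles are (a, d, c, b, i, g, e)(f)(h), with lengths 7, 1, 1 in non-increasing order.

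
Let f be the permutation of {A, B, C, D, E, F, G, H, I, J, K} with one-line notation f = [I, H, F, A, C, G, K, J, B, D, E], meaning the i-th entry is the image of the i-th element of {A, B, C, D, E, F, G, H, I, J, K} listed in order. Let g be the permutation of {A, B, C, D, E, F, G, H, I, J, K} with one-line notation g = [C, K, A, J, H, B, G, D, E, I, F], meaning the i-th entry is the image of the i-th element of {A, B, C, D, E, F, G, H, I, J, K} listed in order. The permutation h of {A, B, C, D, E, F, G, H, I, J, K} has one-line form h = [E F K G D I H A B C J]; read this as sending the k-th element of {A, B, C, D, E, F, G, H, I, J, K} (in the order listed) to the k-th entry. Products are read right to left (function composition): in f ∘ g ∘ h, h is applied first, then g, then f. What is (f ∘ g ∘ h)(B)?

H

Apply the permutations in order: h(B) = F, then g(F) = B, then f(B) = H. So (f ∘ g ∘ h)(B) = H.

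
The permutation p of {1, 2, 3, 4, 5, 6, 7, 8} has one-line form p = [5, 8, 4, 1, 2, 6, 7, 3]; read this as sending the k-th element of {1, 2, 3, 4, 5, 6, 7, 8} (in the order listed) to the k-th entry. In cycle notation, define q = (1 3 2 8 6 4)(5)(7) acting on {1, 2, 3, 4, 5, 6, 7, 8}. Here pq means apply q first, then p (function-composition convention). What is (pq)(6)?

First apply q: q(6) = 4, then p(4) = 1. Thus (pq)(6) = 1.

1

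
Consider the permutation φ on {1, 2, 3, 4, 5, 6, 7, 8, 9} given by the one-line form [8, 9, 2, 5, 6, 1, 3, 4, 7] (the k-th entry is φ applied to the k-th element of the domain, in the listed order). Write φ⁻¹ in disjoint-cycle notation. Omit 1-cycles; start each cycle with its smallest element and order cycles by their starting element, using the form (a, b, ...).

First write φ in disjoint cycles: (1, 8, 4, 5, 6)(2, 9, 7, 3).
Reversing each cycle (and rotating so the smallest element leads) gives φ⁻¹ = (1, 6, 5, 4, 8)(2, 3, 7, 9).

(1, 6, 5, 4, 8)(2, 3, 7, 9)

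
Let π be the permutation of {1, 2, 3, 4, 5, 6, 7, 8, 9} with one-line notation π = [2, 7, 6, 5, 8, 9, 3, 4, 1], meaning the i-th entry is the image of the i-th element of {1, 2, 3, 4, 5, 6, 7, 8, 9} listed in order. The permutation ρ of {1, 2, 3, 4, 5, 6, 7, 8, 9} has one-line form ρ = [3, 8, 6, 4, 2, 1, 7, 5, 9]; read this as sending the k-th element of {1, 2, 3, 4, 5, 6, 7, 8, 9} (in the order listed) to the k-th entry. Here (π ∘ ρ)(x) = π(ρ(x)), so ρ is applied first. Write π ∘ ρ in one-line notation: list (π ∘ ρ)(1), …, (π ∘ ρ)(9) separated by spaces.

6 4 9 5 7 2 3 8 1

Chase each element through ρ then π: 1 → 3 → 6; 2 → 8 → 4; 3 → 6 → 9; 4 → 4 → 5; 5 → 2 → 7; 6 → 1 → 2; 7 → 7 → 3; 8 → 5 → 8; 9 → 9 → 1.
Collecting the images, π ∘ ρ = [6 4 9 5 7 2 3 8 1].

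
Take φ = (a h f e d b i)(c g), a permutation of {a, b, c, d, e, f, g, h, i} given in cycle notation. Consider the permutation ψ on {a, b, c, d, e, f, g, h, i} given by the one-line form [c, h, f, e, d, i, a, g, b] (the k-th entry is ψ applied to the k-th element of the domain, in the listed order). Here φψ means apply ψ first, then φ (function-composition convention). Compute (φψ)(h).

c

First apply ψ: ψ(h) = g, then φ(g) = c. Thus (φψ)(h) = c.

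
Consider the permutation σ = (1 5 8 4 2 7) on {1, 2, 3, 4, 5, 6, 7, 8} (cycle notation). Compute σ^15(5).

2

5 lies in the 6-cycle (1 5 8 4 2 7).
On a 6-cycle, σ^6 is the identity, so σ^15 = σ^3 there (15 ≡ 3 mod 6).
Stepping 3 places around the cycle: 5 → 8 → 4 → 2.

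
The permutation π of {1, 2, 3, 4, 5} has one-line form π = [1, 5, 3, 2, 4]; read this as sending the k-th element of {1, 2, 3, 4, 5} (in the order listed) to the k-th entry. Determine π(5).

4

5 is element number 5 of the domain, and entry number 5 of the one-line form is 4, so π(5) = 4.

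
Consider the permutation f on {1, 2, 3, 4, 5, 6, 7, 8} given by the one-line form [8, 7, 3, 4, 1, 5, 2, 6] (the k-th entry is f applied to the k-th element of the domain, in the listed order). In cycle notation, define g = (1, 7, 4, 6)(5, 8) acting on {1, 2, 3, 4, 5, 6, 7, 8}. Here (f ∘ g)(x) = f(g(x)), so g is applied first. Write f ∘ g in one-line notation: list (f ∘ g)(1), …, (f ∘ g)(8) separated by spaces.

For each element, apply g then f: 1 → 7 → 2; 2 → 2 → 7; 3 → 3 → 3; 4 → 6 → 5; 5 → 8 → 6; 6 → 1 → 8; 7 → 4 → 4; 8 → 5 → 1.
Collecting the images, f ∘ g = [2 7 3 5 6 8 4 1].

2 7 3 5 6 8 4 1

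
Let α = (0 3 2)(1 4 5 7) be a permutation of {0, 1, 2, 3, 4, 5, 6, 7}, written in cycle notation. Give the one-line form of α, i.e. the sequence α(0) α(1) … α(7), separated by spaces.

Image by image: 0↦3, 1↦4, 2↦0, 3↦2, 4↦5, 5↦7, 6↦6, 7↦1.
Listing these in domain order gives 3 4 0 2 5 7 6 1.

3 4 0 2 5 7 6 1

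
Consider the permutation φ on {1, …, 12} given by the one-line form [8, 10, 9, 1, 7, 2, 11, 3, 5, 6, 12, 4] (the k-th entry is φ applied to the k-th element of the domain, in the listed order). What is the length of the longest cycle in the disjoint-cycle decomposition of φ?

Decomposing into disjoint cycles gives (1, 8, 3, 9, 5, 7, 11, 12, 4)(2, 10, 6); the longest has length 9.

9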